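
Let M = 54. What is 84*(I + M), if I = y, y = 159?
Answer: 17892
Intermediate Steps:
I = 159
84*(I + M) = 84*(159 + 54) = 84*213 = 17892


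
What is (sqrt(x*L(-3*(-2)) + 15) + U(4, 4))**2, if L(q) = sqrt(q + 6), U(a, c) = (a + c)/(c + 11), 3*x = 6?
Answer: (8 + 15*sqrt(15 + 4*sqrt(3)))**2/225 ≈ 27.208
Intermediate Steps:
x = 2 (x = (1/3)*6 = 2)
U(a, c) = (a + c)/(11 + c)
L(q) = sqrt(6 + q)
(sqrt(x*L(-3*(-2)) + 15) + U(4, 4))**2 = (sqrt(2*sqrt(6 - 3*(-2)) + 15) + (4 + 4)/(11 + 4))**2 = (sqrt(2*sqrt(6 + 6) + 15) + 8/15)**2 = (sqrt(2*sqrt(12) + 15) + (1/15)*8)**2 = (sqrt(2*(2*sqrt(3)) + 15) + 8/15)**2 = (sqrt(4*sqrt(3) + 15) + 8/15)**2 = (sqrt(15 + 4*sqrt(3)) + 8/15)**2 = (8/15 + sqrt(15 + 4*sqrt(3)))**2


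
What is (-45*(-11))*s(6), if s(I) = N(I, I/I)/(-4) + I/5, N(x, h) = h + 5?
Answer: -297/2 ≈ -148.50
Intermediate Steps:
N(x, h) = 5 + h
s(I) = -3/2 + I/5 (s(I) = (5 + I/I)/(-4) + I/5 = (5 + 1)*(-¼) + I*(⅕) = 6*(-¼) + I/5 = -3/2 + I/5)
(-45*(-11))*s(6) = (-45*(-11))*(-3/2 + (⅕)*6) = 495*(-3/2 + 6/5) = 495*(-3/10) = -297/2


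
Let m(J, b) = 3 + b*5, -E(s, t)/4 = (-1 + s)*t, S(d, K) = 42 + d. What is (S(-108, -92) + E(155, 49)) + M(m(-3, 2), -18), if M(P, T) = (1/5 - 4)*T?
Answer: -150908/5 ≈ -30182.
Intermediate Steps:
E(s, t) = -4*t*(-1 + s) (E(s, t) = -4*(-1 + s)*t = -4*t*(-1 + s))
m(J, b) = 3 + 5*b
M(P, T) = -19*T/5 (M(P, T) = (⅕ - 4)*T = -19*T/5)
(S(-108, -92) + E(155, 49)) + M(m(-3, 2), -18) = ((42 - 108) + 4*49*(1 - 1*155)) - 19/5*(-18) = (-66 + 4*49*(1 - 155)) + 342/5 = (-66 + 4*49*(-154)) + 342/5 = (-66 - 30184) + 342/5 = -30250 + 342/5 = -150908/5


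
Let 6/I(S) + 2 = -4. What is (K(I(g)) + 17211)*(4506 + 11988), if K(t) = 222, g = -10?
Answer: 287539902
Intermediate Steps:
I(S) = -1 (I(S) = 6/(-2 - 4) = 6/(-6) = 6*(-1/6) = -1)
(K(I(g)) + 17211)*(4506 + 11988) = (222 + 17211)*(4506 + 11988) = 17433*16494 = 287539902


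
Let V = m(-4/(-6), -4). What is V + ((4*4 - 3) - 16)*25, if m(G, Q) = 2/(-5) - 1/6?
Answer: -2267/30 ≈ -75.567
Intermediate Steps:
m(G, Q) = -17/30 (m(G, Q) = 2*(-⅕) - 1*⅙ = -⅖ - ⅙ = -17/30)
V = -17/30 ≈ -0.56667
V + ((4*4 - 3) - 16)*25 = -17/30 + ((4*4 - 3) - 16)*25 = -17/30 + ((16 - 3) - 16)*25 = -17/30 + (13 - 16)*25 = -17/30 - 3*25 = -17/30 - 75 = -2267/30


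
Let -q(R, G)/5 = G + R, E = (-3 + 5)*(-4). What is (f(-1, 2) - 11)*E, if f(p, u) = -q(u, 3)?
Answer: -112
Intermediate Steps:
E = -8 (E = 2*(-4) = -8)
q(R, G) = -5*G - 5*R (q(R, G) = -5*(G + R) = -5*G - 5*R)
f(p, u) = 15 + 5*u (f(p, u) = -(-5*3 - 5*u) = -(-15 - 5*u) = 15 + 5*u)
(f(-1, 2) - 11)*E = ((15 + 5*2) - 11)*(-8) = ((15 + 10) - 11)*(-8) = (25 - 11)*(-8) = 14*(-8) = -112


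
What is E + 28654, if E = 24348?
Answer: 53002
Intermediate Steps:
E + 28654 = 24348 + 28654 = 53002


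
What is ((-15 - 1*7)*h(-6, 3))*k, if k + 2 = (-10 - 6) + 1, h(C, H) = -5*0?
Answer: 0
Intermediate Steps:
h(C, H) = 0
k = -17 (k = -2 + ((-10 - 6) + 1) = -2 + (-16 + 1) = -2 - 15 = -17)
((-15 - 1*7)*h(-6, 3))*k = ((-15 - 1*7)*0)*(-17) = ((-15 - 7)*0)*(-17) = -22*0*(-17) = 0*(-17) = 0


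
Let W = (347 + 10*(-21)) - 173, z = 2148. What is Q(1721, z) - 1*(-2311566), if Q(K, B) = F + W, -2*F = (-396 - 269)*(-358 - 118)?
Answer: 2153260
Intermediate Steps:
F = -158270 (F = -(-396 - 269)*(-358 - 118)/2 = -(-665)*(-476)/2 = -½*316540 = -158270)
W = -36 (W = (347 - 210) - 173 = 137 - 173 = -36)
Q(K, B) = -158306 (Q(K, B) = -158270 - 36 = -158306)
Q(1721, z) - 1*(-2311566) = -158306 - 1*(-2311566) = -158306 + 2311566 = 2153260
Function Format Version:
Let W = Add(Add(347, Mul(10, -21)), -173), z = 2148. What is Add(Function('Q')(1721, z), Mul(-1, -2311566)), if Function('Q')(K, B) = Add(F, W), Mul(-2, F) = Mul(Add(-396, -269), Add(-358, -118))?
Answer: 2153260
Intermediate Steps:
F = -158270 (F = Mul(Rational(-1, 2), Mul(Add(-396, -269), Add(-358, -118))) = Mul(Rational(-1, 2), Mul(-665, -476)) = Mul(Rational(-1, 2), 316540) = -158270)
W = -36 (W = Add(Add(347, -210), -173) = Add(137, -173) = -36)
Function('Q')(K, B) = -158306 (Function('Q')(K, B) = Add(-158270, -36) = -158306)
Add(Function('Q')(1721, z), Mul(-1, -2311566)) = Add(-158306, Mul(-1, -2311566)) = Add(-158306, 2311566) = 2153260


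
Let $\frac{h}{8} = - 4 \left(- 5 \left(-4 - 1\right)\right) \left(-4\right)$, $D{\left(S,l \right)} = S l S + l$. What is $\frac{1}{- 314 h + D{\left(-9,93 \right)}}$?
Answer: $- \frac{1}{997174} \approx -1.0028 \cdot 10^{-6}$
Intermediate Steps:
$D{\left(S,l \right)} = l + l S^{2}$ ($D{\left(S,l \right)} = l S^{2} + l = l + l S^{2}$)
$h = 3200$ ($h = 8 - 4 \left(- 5 \left(-4 - 1\right)\right) \left(-4\right) = 8 - 4 \left(\left(-5\right) \left(-5\right)\right) \left(-4\right) = 8 \left(-4\right) 25 \left(-4\right) = 8 \left(\left(-100\right) \left(-4\right)\right) = 8 \cdot 400 = 3200$)
$\frac{1}{- 314 h + D{\left(-9,93 \right)}} = \frac{1}{\left(-314\right) 3200 + 93 \left(1 + \left(-9\right)^{2}\right)} = \frac{1}{-1004800 + 93 \left(1 + 81\right)} = \frac{1}{-1004800 + 93 \cdot 82} = \frac{1}{-1004800 + 7626} = \frac{1}{-997174} = - \frac{1}{997174}$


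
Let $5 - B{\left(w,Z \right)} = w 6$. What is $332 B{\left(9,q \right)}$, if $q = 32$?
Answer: $-16268$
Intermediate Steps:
$B{\left(w,Z \right)} = 5 - 6 w$ ($B{\left(w,Z \right)} = 5 - w 6 = 5 - 6 w$)
$332 B{\left(9,q \right)} = 332 \left(5 - 54\right) = 332 \left(-49\right) = -16268$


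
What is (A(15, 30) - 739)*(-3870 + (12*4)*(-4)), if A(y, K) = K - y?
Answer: 2940888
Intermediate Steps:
(A(15, 30) - 739)*(-3870 + (12*4)*(-4)) = ((30 - 1*15) - 739)*(-3870 + (12*4)*(-4)) = ((30 - 15) - 739)*(-3870 + 48*(-4)) = (15 - 739)*(-3870 - 192) = -724*(-4062) = 2940888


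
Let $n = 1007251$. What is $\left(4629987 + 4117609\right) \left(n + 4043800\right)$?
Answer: $44184553523396$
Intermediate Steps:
$\left(4629987 + 4117609\right) \left(n + 4043800\right) = \left(4629987 + 4117609\right) \left(1007251 + 4043800\right) = 8747596 \cdot 5051051 = 44184553523396$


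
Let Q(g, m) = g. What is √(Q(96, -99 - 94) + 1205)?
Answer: √1301 ≈ 36.069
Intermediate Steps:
√(Q(96, -99 - 94) + 1205) = √(96 + 1205) = √1301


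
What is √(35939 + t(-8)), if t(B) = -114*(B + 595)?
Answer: I*√30979 ≈ 176.01*I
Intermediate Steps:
t(B) = -67830 - 114*B (t(B) = -114*(595 + B) = -67830 - 114*B)
√(35939 + t(-8)) = √(35939 + (-67830 - 114*(-8))) = √(35939 + (-67830 + 912)) = √(35939 - 66918) = √(-30979) = I*√30979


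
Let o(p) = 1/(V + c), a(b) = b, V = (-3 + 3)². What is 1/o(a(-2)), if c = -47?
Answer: -47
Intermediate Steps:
V = 0 (V = 0² = 0)
o(p) = -1/47 (o(p) = 1/(0 - 47) = 1/(-47) = -1/47)
1/o(a(-2)) = 1/(-1/47) = -47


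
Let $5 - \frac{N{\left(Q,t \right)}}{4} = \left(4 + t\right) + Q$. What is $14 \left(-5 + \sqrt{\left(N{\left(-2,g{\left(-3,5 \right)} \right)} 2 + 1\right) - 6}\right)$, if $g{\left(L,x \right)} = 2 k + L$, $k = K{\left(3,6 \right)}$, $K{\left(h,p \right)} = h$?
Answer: $-70 + 14 i \sqrt{5} \approx -70.0 + 31.305 i$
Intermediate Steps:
$k = 3$
$g{\left(L,x \right)} = 6 + L$ ($g{\left(L,x \right)} = 2 \cdot 3 + L = 6 + L$)
$N{\left(Q,t \right)} = 4 - 4 Q - 4 t$ ($N{\left(Q,t \right)} = 20 - 4 \left(\left(4 + t\right) + Q\right) = 20 - 4 \left(4 + Q + t\right) = 20 - \left(16 + 4 Q + 4 t\right) = 4 - 4 Q - 4 t$)
$14 \left(-5 + \sqrt{\left(N{\left(-2,g{\left(-3,5 \right)} \right)} 2 + 1\right) - 6}\right) = 14 \left(-5 + \sqrt{\left(\left(4 - -8 - 4 \left(6 - 3\right)\right) 2 + 1\right) - 6}\right) = 14 \left(-5 + \sqrt{\left(\left(4 + 8 - 12\right) 2 + 1\right) - 6}\right) = 14 \left(-5 + \sqrt{\left(0 \cdot 2 + 1\right) - 6}\right) = 14 \left(-5 + \sqrt{\left(0 + 1\right) - 6}\right) = 14 \left(-5 + \sqrt{1 - 6}\right) = 14 \left(-5 + \sqrt{-5}\right) = 14 \left(-5 + i \sqrt{5}\right) = -70 + 14 i \sqrt{5}$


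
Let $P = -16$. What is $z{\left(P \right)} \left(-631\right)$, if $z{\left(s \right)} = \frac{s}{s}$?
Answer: $-631$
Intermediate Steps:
$z{\left(s \right)} = 1$
$z{\left(P \right)} \left(-631\right) = 1 \left(-631\right) = -631$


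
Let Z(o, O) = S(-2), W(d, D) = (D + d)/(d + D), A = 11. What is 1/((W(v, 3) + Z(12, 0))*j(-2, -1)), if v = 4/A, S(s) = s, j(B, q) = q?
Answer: 1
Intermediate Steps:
v = 4/11 ≈ 0.36364
W(d, D) = 1 (W(d, D) = (D + d)/(D + d) = 1)
Z(o, O) = -2
1/((W(v, 3) + Z(12, 0))*j(-2, -1)) = 1/((1 - 2)*(-1)) = 1/(-1*(-1)) = 1/1 = 1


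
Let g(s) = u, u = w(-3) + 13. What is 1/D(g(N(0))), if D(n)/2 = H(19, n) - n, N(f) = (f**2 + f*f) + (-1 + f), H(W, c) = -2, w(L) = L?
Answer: -1/24 ≈ -0.041667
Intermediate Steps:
N(f) = -1 + f + 2*f**2 (N(f) = (f**2 + f**2) + (-1 + f) = 2*f**2 + (-1 + f) = -1 + f + 2*f**2)
u = 10 (u = -3 + 13 = 10)
g(s) = 10
D(n) = -4 - 2*n (D(n) = 2*(-2 - n) = -4 - 2*n)
1/D(g(N(0))) = 1/(-4 - 2*10) = 1/(-4 - 20) = 1/(-24) = -1/24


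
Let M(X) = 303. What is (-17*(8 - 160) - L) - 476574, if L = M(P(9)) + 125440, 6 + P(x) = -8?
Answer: -599733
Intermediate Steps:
P(x) = -14 (P(x) = -6 - 8 = -14)
L = 125743 (L = 303 + 125440 = 125743)
(-17*(8 - 160) - L) - 476574 = (-17*(8 - 160) - 1*125743) - 476574 = (-17*(-152) - 125743) - 476574 = (2584 - 125743) - 476574 = -123159 - 476574 = -599733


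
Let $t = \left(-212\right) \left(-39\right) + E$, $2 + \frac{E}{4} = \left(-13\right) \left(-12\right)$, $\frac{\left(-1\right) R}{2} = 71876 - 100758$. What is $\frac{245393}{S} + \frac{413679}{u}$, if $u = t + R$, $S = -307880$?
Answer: $\frac{578169468}{106872845} \approx 5.4099$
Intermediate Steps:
$R = 57764$ ($R = - 2 \left(71876 - 100758\right) = \left(-2\right) \left(-28882\right) = 57764$)
$E = 616$ ($E = -8 + 4 \left(\left(-13\right) \left(-12\right)\right) = -8 + 4 \cdot 156 = -8 + 624 = 616$)
$t = 8884$ ($t = \left(-212\right) \left(-39\right) + 616 = 8268 + 616 = 8884$)
$u = 66648$ ($u = 8884 + 57764 = 66648$)
$\frac{245393}{S} + \frac{413679}{u} = \frac{245393}{-307880} + \frac{413679}{66648} = 245393 \left(- \frac{1}{307880}\right) + 413679 \cdot \frac{1}{66648} = - \frac{245393}{307880} + \frac{137893}{22216} = \frac{578169468}{106872845}$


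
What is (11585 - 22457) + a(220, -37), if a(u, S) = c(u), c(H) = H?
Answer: -10652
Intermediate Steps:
a(u, S) = u
(11585 - 22457) + a(220, -37) = (11585 - 22457) + 220 = -10872 + 220 = -10652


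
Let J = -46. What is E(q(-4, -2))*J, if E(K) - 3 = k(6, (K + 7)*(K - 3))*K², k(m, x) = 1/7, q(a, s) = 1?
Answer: -1012/7 ≈ -144.57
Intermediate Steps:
k(m, x) = ⅐
E(K) = 3 + K²/7
E(q(-4, -2))*J = (3 + (⅐)*1²)*(-46) = (3 + (⅐)*1)*(-46) = (3 + ⅐)*(-46) = (22/7)*(-46) = -1012/7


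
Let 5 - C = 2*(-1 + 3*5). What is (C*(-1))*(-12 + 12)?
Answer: 0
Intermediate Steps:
C = -23 (C = 5 - 2*(-1 + 3*5) = 5 - 2*(-1 + 15) = 5 - 2*14 = 5 - 1*28 = 5 - 28 = -23)
(C*(-1))*(-12 + 12) = (-23*(-1))*(-12 + 12) = 23*0 = 0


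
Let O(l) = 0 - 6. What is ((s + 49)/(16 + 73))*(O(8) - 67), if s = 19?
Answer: -4964/89 ≈ -55.775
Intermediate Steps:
O(l) = -6
((s + 49)/(16 + 73))*(O(8) - 67) = ((19 + 49)/(16 + 73))*(-6 - 67) = (68/89)*(-73) = -4964/89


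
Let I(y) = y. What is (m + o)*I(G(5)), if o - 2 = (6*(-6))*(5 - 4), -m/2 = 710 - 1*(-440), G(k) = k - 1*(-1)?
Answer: -14004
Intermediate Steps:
G(k) = 1 + k (G(k) = k + 1 = 1 + k)
m = -2300 (m = -2*(710 - 1*(-440)) = -2*(710 + 440) = -2*1150 = -2300)
o = -34 (o = 2 + (6*(-6))*(5 - 4) = 2 - 36*1 = 2 - 36 = -34)
(m + o)*I(G(5)) = (-2300 - 34)*(1 + 5) = -2334*6 = -14004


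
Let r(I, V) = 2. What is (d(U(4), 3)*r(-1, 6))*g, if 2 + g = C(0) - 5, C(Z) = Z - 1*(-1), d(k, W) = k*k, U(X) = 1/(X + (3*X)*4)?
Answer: -3/676 ≈ -0.0044379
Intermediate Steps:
U(X) = 1/(13*X) (U(X) = 1/(X + 12*X) = 1/(13*X))
d(k, W) = k²
C(Z) = 1 + Z (C(Z) = Z + 1 = 1 + Z)
g = -6 (g = -2 + ((1 + 0) - 5) = -2 + (1 - 5) = -2 - 4 = -6)
(d(U(4), 3)*r(-1, 6))*g = (((1/13)/4)²*2)*(-6) = (((1/13)*(¼))²*2)*(-6) = ((1/52)²*2)*(-6) = ((1/2704)*2)*(-6) = (1/1352)*(-6) = -3/676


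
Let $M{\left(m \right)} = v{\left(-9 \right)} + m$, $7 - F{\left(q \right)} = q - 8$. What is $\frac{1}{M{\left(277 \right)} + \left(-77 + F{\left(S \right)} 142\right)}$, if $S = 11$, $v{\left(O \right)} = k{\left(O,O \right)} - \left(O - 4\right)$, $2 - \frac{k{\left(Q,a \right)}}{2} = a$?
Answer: $\frac{1}{803} \approx 0.0012453$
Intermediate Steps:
$k{\left(Q,a \right)} = 4 - 2 a$
$v{\left(O \right)} = 8 - 3 O$ ($v{\left(O \right)} = \left(4 - 2 O\right) - \left(O - 4\right) = \left(4 - 2 O\right) - \left(-4 + O\right) = 8 - 3 O$)
$F{\left(q \right)} = 15 - q$ ($F{\left(q \right)} = 7 - \left(q - 8\right) = 7 - \left(-8 + q\right) = 15 - q$)
$M{\left(m \right)} = 35 + m$ ($M{\left(m \right)} = \left(8 - -27\right) + m = \left(8 + 27\right) + m = 35 + m$)
$\frac{1}{M{\left(277 \right)} + \left(-77 + F{\left(S \right)} 142\right)} = \frac{1}{\left(35 + 277\right) - \left(77 - \left(15 - 11\right) 142\right)} = \frac{1}{312 - \left(77 - \left(15 - 11\right) 142\right)} = \frac{1}{312 + \left(-77 + 4 \cdot 142\right)} = \frac{1}{312 + \left(-77 + 568\right)} = \frac{1}{312 + 491} = \frac{1}{803}$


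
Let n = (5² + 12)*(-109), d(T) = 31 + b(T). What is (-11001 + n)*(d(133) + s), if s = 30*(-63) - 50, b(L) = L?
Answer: 26700384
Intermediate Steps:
d(T) = 31 + T
s = -1940 (s = -1890 - 50 = -1940)
n = -4033 (n = (25 + 12)*(-109) = 37*(-109) = -4033)
(-11001 + n)*(d(133) + s) = (-11001 - 4033)*((31 + 133) - 1940) = -15034*(164 - 1940) = -15034*(-1776) = 26700384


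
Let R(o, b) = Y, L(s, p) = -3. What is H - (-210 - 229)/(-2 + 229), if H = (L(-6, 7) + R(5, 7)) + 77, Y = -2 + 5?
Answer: 17918/227 ≈ 78.934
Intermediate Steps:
Y = 3
R(o, b) = 3
H = 77 (H = (-3 + 3) + 77 = 0 + 77 = 77)
H - (-210 - 229)/(-2 + 229) = 77 - (-210 - 229)/(-2 + 229) = 77 - (-439)/227 = 77 - 1*(-439/227) = 77 + 439/227 = 17918/227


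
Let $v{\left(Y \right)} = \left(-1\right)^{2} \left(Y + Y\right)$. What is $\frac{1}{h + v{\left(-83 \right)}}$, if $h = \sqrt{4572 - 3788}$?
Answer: $- \frac{1}{138} \approx -0.0072464$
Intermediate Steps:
$v{\left(Y \right)} = 2 Y$ ($v{\left(Y \right)} = 1 \cdot 2 Y = 2 Y$)
$h = 28$ ($h = \sqrt{784} = 28$)
$\frac{1}{h + v{\left(-83 \right)}} = \frac{1}{28 + 2 \left(-83\right)} = \frac{1}{28 - 166} = \frac{1}{-138} = - \frac{1}{138}$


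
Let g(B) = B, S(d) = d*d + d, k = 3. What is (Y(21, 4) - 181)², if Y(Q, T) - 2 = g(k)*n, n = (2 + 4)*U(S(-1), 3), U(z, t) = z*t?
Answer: 32041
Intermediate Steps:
S(d) = d + d² (S(d) = d² + d = d + d²)
U(z, t) = t*z
n = 0 (n = (2 + 4)*(3*(-(1 - 1))) = 6*(3*(-1*0)) = 6*(3*0) = 6*0 = 0)
Y(Q, T) = 2 (Y(Q, T) = 2 + 3*0 = 2 + 0 = 2)
(Y(21, 4) - 181)² = (2 - 181)² = (-179)² = 32041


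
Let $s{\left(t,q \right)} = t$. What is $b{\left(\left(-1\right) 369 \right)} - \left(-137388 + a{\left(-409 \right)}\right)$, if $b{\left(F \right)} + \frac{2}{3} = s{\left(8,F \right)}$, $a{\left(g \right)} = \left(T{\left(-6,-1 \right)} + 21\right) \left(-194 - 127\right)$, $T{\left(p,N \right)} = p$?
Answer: $\frac{426631}{3} \approx 1.4221 \cdot 10^{5}$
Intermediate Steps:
$a{\left(g \right)} = -4815$ ($a{\left(g \right)} = \left(-6 + 21\right) \left(-194 - 127\right) = 15 \left(-321\right) = -4815$)
$b{\left(F \right)} = \frac{22}{3}$ ($b{\left(F \right)} = - \frac{2}{3} + 8 = \frac{22}{3}$)
$b{\left(\left(-1\right) 369 \right)} - \left(-137388 + a{\left(-409 \right)}\right) = \frac{22}{3} - \left(-137388 - 4815\right) = \frac{22}{3} - -142203 = \frac{22}{3} + 142203 = \frac{426631}{3}$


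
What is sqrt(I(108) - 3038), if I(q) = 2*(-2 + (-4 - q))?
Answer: I*sqrt(3266) ≈ 57.149*I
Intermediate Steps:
I(q) = -12 - 2*q (I(q) = 2*(-6 - q) = -12 - 2*q)
sqrt(I(108) - 3038) = sqrt((-12 - 2*108) - 3038) = sqrt((-12 - 216) - 3038) = sqrt(-228 - 3038) = sqrt(-3266) = I*sqrt(3266)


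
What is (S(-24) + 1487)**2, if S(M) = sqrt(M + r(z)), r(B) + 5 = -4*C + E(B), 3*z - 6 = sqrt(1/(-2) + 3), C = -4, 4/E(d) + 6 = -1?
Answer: (10409 + I*sqrt(665))**2/49 ≈ 2.2112e+6 + 10956.0*I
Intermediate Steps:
E(d) = -4/7 (E(d) = 4/(-6 - 1) = 4/(-7) = 4*(-1/7) = -4/7)
z = 2 + sqrt(10)/6 (z = 2 + sqrt(1/(-2) + 3)/3 = 2 + sqrt(-1/2 + 3)/3 = 2 + sqrt(5/2)/3 = 2 + (sqrt(10)/2)/3 = 2 + sqrt(10)/6 ≈ 2.5270)
r(B) = 73/7 (r(B) = -5 + (-4*(-4) - 4/7) = -5 + (16 - 4/7) = -5 + 108/7 = 73/7)
S(M) = sqrt(73/7 + M) (S(M) = sqrt(M + 73/7) = sqrt(73/7 + M))
(S(-24) + 1487)**2 = (sqrt(511 + 49*(-24))/7 + 1487)**2 = (sqrt(511 - 1176)/7 + 1487)**2 = (sqrt(-665)/7 + 1487)**2 = ((I*sqrt(665))/7 + 1487)**2 = (I*sqrt(665)/7 + 1487)**2 = (1487 + I*sqrt(665)/7)**2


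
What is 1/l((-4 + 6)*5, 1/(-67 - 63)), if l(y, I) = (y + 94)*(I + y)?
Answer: 5/5196 ≈ 0.00096228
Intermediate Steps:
l(y, I) = (94 + y)*(I + y)
1/l((-4 + 6)*5, 1/(-67 - 63)) = 1/(((-4 + 6)*5)² + 94/(-67 - 63) + 94*((-4 + 6)*5) + ((-4 + 6)*5)/(-67 - 63)) = 1/((2*5)² + 94/(-130) + 94*(2*5) + (2*5)/(-130)) = 1/(10² + 94*(-1/130) + 94*10 - 1/130*10) = 1/(100 - 47/65 + 940 - 1/13) = 1/(5196/5) = 5/5196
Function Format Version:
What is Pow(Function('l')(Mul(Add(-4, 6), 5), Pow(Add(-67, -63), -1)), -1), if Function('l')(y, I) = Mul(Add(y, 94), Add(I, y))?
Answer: Rational(5, 5196) ≈ 0.00096228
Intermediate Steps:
Function('l')(y, I) = Mul(Add(94, y), Add(I, y))
Pow(Function('l')(Mul(Add(-4, 6), 5), Pow(Add(-67, -63), -1)), -1) = Pow(Add(Pow(Mul(Add(-4, 6), 5), 2), Mul(94, Pow(Add(-67, -63), -1)), Mul(94, Mul(Add(-4, 6), 5)), Mul(Pow(Add(-67, -63), -1), Mul(Add(-4, 6), 5))), -1) = Pow(Add(Pow(Mul(2, 5), 2), Mul(94, Pow(-130, -1)), Mul(94, Mul(2, 5)), Mul(Pow(-130, -1), Mul(2, 5))), -1) = Pow(Add(Pow(10, 2), Mul(94, Rational(-1, 130)), Mul(94, 10), Mul(Rational(-1, 130), 10)), -1) = Pow(Add(100, Rational(-47, 65), 940, Rational(-1, 13)), -1) = Pow(Rational(5196, 5), -1) = Rational(5, 5196)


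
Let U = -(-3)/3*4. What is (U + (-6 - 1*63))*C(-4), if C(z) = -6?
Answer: 390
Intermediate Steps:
U = 4 (U = -(-3)/3*4 = -1*(-1)*4 = 1*4 = 4)
(U + (-6 - 1*63))*C(-4) = (4 + (-6 - 1*63))*(-6) = (4 + (-6 - 63))*(-6) = (4 - 69)*(-6) = -65*(-6) = 390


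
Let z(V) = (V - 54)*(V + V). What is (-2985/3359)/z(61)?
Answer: -2985/2868586 ≈ -0.0010406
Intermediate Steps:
z(V) = 2*V*(-54 + V) (z(V) = (-54 + V)*(2*V) = 2*V*(-54 + V))
(-2985/3359)/z(61) = (-2985/3359)/((2*61*(-54 + 61))) = (-2985*1/3359)/((2*61*7)) = -2985/3359/854 = -2985/3359*1/854 = -2985/2868586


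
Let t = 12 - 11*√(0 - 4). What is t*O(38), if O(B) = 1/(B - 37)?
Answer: 12 - 22*I ≈ 12.0 - 22.0*I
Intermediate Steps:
O(B) = 1/(-37 + B)
t = 12 - 22*I ≈ 12.0 - 22.0*I
t*O(38) = (12 - 22*I)/(-37 + 38) = (12 - 22*I)/1 = (12 - 22*I)*1 = 12 - 22*I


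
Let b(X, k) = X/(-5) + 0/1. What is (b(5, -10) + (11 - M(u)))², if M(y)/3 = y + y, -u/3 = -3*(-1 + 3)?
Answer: 9604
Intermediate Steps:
u = 18 (u = -(-9)*(-1 + 3) = -(-9)*2 = -3*(-6) = 18)
M(y) = 6*y (M(y) = 3*(y + y) = 3*(2*y) = 6*y)
b(X, k) = -X/5 (b(X, k) = X*(-⅕) + 0*1 = -X/5 + 0 = -X/5)
(b(5, -10) + (11 - M(u)))² = (-⅕*5 + (11 - 6*18))² = (-1 + (11 - 1*108))² = (-1 + (11 - 108))² = (-1 - 97)² = (-98)² = 9604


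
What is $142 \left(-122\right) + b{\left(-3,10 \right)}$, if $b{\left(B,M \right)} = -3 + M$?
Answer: $-17317$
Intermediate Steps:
$142 \left(-122\right) + b{\left(-3,10 \right)} = 142 \left(-122\right) + \left(-3 + 10\right) = -17324 + 7 = -17317$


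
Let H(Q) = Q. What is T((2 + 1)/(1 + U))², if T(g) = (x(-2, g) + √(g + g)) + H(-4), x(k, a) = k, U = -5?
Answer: (12 - I*√6)²/4 ≈ 34.5 - 14.697*I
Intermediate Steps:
T(g) = -6 + √2*√g (T(g) = (-2 + √(g + g)) - 4 = (-2 + √(2*g)) - 4 = (-2 + √2*√g) - 4 = -6 + √2*√g)
T((2 + 1)/(1 + U))² = (-6 + √2*√((2 + 1)/(1 - 5)))² = (-6 + √2*√(3/(-4)))² = (-6 + √2*√(3*(-¼)))² = (-6 + √2*√(-¾))² = (-6 + √2*(I*√3/2))² = (-6 + I*√6/2)²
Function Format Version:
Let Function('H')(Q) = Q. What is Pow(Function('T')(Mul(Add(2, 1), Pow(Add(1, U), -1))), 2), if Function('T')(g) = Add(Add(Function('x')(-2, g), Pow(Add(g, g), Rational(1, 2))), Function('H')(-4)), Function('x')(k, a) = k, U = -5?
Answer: Mul(Rational(1, 4), Pow(Add(12, Mul(-1, I, Pow(6, Rational(1, 2)))), 2)) ≈ Add(34.500, Mul(-14.697, I))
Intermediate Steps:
Function('T')(g) = Add(-6, Mul(Pow(2, Rational(1, 2)), Pow(g, Rational(1, 2)))) (Function('T')(g) = Add(Add(-2, Pow(Add(g, g), Rational(1, 2))), -4) = Add(Add(-2, Pow(Mul(2, g), Rational(1, 2))), -4) = Add(Add(-2, Mul(Pow(2, Rational(1, 2)), Pow(g, Rational(1, 2)))), -4) = Add(-6, Mul(Pow(2, Rational(1, 2)), Pow(g, Rational(1, 2)))))
Pow(Function('T')(Mul(Add(2, 1), Pow(Add(1, U), -1))), 2) = Pow(Add(-6, Mul(Pow(2, Rational(1, 2)), Pow(Mul(Add(2, 1), Pow(Add(1, -5), -1)), Rational(1, 2)))), 2) = Pow(Add(-6, Mul(Pow(2, Rational(1, 2)), Pow(Mul(3, Pow(-4, -1)), Rational(1, 2)))), 2) = Pow(Add(-6, Mul(Pow(2, Rational(1, 2)), Pow(Mul(3, Rational(-1, 4)), Rational(1, 2)))), 2) = Pow(Add(-6, Mul(Pow(2, Rational(1, 2)), Pow(Rational(-3, 4), Rational(1, 2)))), 2) = Pow(Add(-6, Mul(Pow(2, Rational(1, 2)), Mul(Rational(1, 2), I, Pow(3, Rational(1, 2))))), 2) = Pow(Add(-6, Mul(Rational(1, 2), I, Pow(6, Rational(1, 2)))), 2)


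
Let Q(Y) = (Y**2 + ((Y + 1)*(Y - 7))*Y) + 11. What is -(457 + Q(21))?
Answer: -7377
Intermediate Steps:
Q(Y) = 11 + Y**2 + Y*(1 + Y)*(-7 + Y) (Q(Y) = (Y**2 + ((1 + Y)*(-7 + Y))*Y) + 11 = (Y**2 + Y*(1 + Y)*(-7 + Y)) + 11 = 11 + Y**2 + Y*(1 + Y)*(-7 + Y))
-(457 + Q(21)) = -(457 + (11 + 21**3 - 7*21 - 5*21**2)) = -(457 + (11 + 9261 - 147 - 5*441)) = -(457 + (11 + 9261 - 147 - 2205)) = -(457 + 6920) = -1*7377 = -7377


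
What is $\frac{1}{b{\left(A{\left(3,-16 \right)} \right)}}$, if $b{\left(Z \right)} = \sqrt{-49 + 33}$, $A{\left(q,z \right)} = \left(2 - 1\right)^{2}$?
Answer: $- \frac{i}{4} \approx - 0.25 i$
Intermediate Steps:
$A{\left(q,z \right)} = 1$ ($A{\left(q,z \right)} = 1^{2} = 1$)
$b{\left(Z \right)} = 4 i$ ($b{\left(Z \right)} = \sqrt{-16} = 4 i$)
$\frac{1}{b{\left(A{\left(3,-16 \right)} \right)}} = \frac{1}{4 i} = - \frac{i}{4}$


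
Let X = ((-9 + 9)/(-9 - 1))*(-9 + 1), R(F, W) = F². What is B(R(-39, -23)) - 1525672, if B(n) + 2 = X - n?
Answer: -1527195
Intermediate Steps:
X = 0 (X = (0/(-10))*(-8) = (0*(-⅒))*(-8) = 0*(-8) = 0)
B(n) = -2 - n (B(n) = -2 + (0 - n) = -2 - n)
B(R(-39, -23)) - 1525672 = (-2 - 1*(-39)²) - 1525672 = (-2 - 1*1521) - 1525672 = (-2 - 1521) - 1525672 = -1523 - 1525672 = -1527195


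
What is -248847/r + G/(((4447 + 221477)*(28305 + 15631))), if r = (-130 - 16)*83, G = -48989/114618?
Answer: 141559207959708116321/6893450522045031168 ≈ 20.535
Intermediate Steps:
G = -48989/114618 (G = -48989*1/114618 = -48989/114618 ≈ -0.42741)
r = -12118 (r = -146*83 = -12118)
-248847/r + G/(((4447 + 221477)*(28305 + 15631))) = -248847/(-12118) - 48989*1/((4447 + 221477)*(28305 + 15631))/114618 = -248847*(-1/12118) - 48989/(114618*(225924*43936)) = 248847/12118 - 48989/114618/9926196864 = 248847/12118 - 48989/114618*1/9926196864 = 248847/12118 - 48989/1137720832157952 = 141559207959708116321/6893450522045031168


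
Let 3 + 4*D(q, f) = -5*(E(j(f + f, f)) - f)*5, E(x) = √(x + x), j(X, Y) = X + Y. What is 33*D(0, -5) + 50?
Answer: -1006 - 825*I*√30/4 ≈ -1006.0 - 1129.7*I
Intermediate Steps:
E(x) = √2*√x (E(x) = √(2*x) = √2*√x)
D(q, f) = -¾ + 25*f/4 - 25*√6*√f/4 (D(q, f) = -¾ + (-5*(√2*√((f + f) + f) - f)*5)/4 = -¾ + (-5*(√2*√(2*f + f) - f)*5)/4 = -¾ + (-5*(√2*√(3*f) - f)*5)/4 = -¾ + (-5*(√2*(√3*√f) - f)*5)/4 = -¾ + (-5*(√6*√f - f)*5)/4 = -¾ + (-5*(-f + √6*√f)*5)/4 = -¾ + ((5*f - 5*√6*√f)*5)/4 = -¾ + (25*f - 25*√6*√f)/4 = -¾ + (25*f/4 - 25*√6*√f/4) = -¾ + 25*f/4 - 25*√6*√f/4)
33*D(0, -5) + 50 = 33*(-¾ + (25/4)*(-5) - 25*√6*√(-5)/4) + 50 = 33*(-¾ - 125/4 - 25*√6*I*√5/4) + 50 = 33*(-¾ - 125/4 - 25*I*√30/4) + 50 = 33*(-32 - 25*I*√30/4) + 50 = (-1056 - 825*I*√30/4) + 50 = -1006 - 825*I*√30/4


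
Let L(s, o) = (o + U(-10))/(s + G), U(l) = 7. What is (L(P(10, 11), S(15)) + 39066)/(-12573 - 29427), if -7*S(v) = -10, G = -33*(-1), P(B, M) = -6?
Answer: -7383533/7938000 ≈ -0.93015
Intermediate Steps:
G = 33
S(v) = 10/7 (S(v) = -⅐*(-10) = 10/7)
L(s, o) = (7 + o)/(33 + s) (L(s, o) = (o + 7)/(s + 33) = (7 + o)/(33 + s))
(L(P(10, 11), S(15)) + 39066)/(-12573 - 29427) = ((7 + 10/7)/(33 - 6) + 39066)/(-12573 - 29427) = ((59/7)/27 + 39066)/(-42000) = ((1/27)*(59/7) + 39066)*(-1/42000) = (59/189 + 39066)*(-1/42000) = (7383533/189)*(-1/42000) = -7383533/7938000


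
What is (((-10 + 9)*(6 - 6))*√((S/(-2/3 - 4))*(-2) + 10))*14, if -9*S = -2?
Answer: 0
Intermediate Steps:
S = 2/9 (S = -⅑*(-2) = 2/9 ≈ 0.22222)
(((-10 + 9)*(6 - 6))*√((S/(-2/3 - 4))*(-2) + 10))*14 = (((-10 + 9)*(6 - 6))*√(((2/9)/(-2/3 - 4))*(-2) + 10))*14 = ((-1*0)*√(((2/9)/(-2*⅓ - 4))*(-2) + 10))*14 = (0*√(((2/9)/(-⅔ - 4))*(-2) + 10))*14 = (0*√(((2/9)/(-14/3))*(-2) + 10))*14 = (0*√(-3/14*2/9*(-2) + 10))*14 = (0*√(-1/21*(-2) + 10))*14 = (0*√(2/21 + 10))*14 = (0*√(212/21))*14 = (0*(2*√1113/21))*14 = 0*14 = 0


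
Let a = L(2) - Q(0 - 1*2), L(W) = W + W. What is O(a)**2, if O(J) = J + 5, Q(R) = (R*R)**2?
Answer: 49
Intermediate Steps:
L(W) = 2*W
Q(R) = R**4 (Q(R) = (R**2)**2 = R**4)
a = -12 (a = 2*2 - (0 - 1*2)**4 = 4 - (0 - 2)**4 = 4 - 1*(-2)**4 = 4 - 1*16 = 4 - 16 = -12)
O(J) = 5 + J
O(a)**2 = (5 - 12)**2 = (-7)**2 = 49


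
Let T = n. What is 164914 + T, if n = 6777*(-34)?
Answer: -65504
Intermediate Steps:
n = -230418
T = -230418
164914 + T = 164914 - 230418 = -65504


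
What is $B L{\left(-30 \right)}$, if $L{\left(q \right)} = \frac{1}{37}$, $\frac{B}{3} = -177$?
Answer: $- \frac{531}{37} \approx -14.351$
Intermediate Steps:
$B = -531$ ($B = 3 \left(-177\right) = -531$)
$L{\left(q \right)} = \frac{1}{37}$
$B L{\left(-30 \right)} = \left(-531\right) \frac{1}{37} = - \frac{531}{37}$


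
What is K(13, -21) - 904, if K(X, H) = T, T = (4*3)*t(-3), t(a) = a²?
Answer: -796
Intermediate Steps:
T = 108 (T = (4*3)*(-3)² = 12*9 = 108)
K(X, H) = 108
K(13, -21) - 904 = 108 - 904 = -796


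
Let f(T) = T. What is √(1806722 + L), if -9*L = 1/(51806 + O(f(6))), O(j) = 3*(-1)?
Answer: √43635872562591079/155409 ≈ 1344.1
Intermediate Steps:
O(j) = -3
L = -1/466227 (L = -1/(9*(51806 - 3)) = -⅑/51803 = -⅑*1/51803 = -1/466227 ≈ -2.1449e-6)
√(1806722 + L) = √(1806722 - 1/466227) = √(842342577893/466227) = √43635872562591079/155409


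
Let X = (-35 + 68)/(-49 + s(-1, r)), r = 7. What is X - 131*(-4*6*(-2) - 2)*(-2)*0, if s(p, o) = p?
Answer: -33/50 ≈ -0.66000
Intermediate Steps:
X = -33/50 (X = (-35 + 68)/(-49 - 1) = 33/(-50) = 33*(-1/50) = -33/50 ≈ -0.66000)
X - 131*(-4*6*(-2) - 2)*(-2)*0 = -33/50 - 131*(-4*6*(-2) - 2)*(-2)*0 = -33/50 - 131*(-24*(-2) - 2)*(-2)*0 = -33/50 - 131*(48 - 2)*(-2)*0 = -33/50 - 131*46*(-2)*0 = -33/50 - (-12052)*0 = -33/50 - 131*0 = -33/50 + 0 = -33/50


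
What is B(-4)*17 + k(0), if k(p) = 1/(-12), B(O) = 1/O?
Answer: -13/3 ≈ -4.3333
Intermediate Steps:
k(p) = -1/12
B(-4)*17 + k(0) = 17/(-4) - 1/12 = -1/4*17 - 1/12 = -17/4 - 1/12 = -13/3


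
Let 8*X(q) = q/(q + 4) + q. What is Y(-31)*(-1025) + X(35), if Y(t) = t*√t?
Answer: 175/39 + 31775*I*√31 ≈ 4.4872 + 1.7692e+5*I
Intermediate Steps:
Y(t) = t^(3/2)
X(q) = q/8 + q/(8*(4 + q)) (X(q) = (q/(q + 4) + q)/8 = (q/(4 + q) + q)/8 = (q + q/(4 + q))/8 = q/8 + q/(8*(4 + q)))
Y(-31)*(-1025) + X(35) = (-31)^(3/2)*(-1025) + (⅛)*35*(5 + 35)/(4 + 35) = -31*I*√31*(-1025) + (⅛)*35*40/39 = 31775*I*√31 + (⅛)*35*(1/39)*40 = 31775*I*√31 + 175/39 = 175/39 + 31775*I*√31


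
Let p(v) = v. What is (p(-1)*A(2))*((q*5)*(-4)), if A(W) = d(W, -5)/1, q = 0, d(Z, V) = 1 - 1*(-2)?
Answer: 0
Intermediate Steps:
d(Z, V) = 3 (d(Z, V) = 1 + 2 = 3)
A(W) = 3 (A(W) = 3/1 = 3*1 = 3)
(p(-1)*A(2))*((q*5)*(-4)) = (-1*3)*((0*5)*(-4)) = -0*(-4) = -3*0 = 0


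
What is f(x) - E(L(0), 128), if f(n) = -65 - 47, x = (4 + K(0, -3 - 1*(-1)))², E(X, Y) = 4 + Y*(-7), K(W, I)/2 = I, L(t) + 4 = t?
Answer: 780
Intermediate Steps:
L(t) = -4 + t
K(W, I) = 2*I
E(X, Y) = 4 - 7*Y
x = 0 (x = (4 + 2*(-3 - 1*(-1)))² = (4 + 2*(-3 + 1))² = (4 + 2*(-2))² = (4 - 4)² = 0² = 0)
f(n) = -112
f(x) - E(L(0), 128) = -112 - (4 - 7*128) = -112 - (4 - 896) = -112 - 1*(-892) = -112 + 892 = 780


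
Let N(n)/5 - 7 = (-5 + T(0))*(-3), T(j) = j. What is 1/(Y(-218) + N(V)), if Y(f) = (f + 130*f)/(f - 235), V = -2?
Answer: 453/78388 ≈ 0.0057789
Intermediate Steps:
N(n) = 110 (N(n) = 35 + 5*((-5 + 0)*(-3)) = 35 + 5*(-5*(-3)) = 35 + 5*15 = 35 + 75 = 110)
Y(f) = 131*f/(-235 + f) (Y(f) = (131*f)/(-235 + f) = 131*f/(-235 + f))
1/(Y(-218) + N(V)) = 1/(131*(-218)/(-235 - 218) + 110) = 1/(131*(-218)/(-453) + 110) = 1/(131*(-218)*(-1/453) + 110) = 1/(28558/453 + 110) = 1/(78388/453) = 453/78388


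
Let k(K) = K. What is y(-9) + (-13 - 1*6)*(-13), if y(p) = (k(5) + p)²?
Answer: 263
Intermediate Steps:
y(p) = (5 + p)²
y(-9) + (-13 - 1*6)*(-13) = (5 - 9)² + (-13 - 1*6)*(-13) = (-4)² + (-13 - 6)*(-13) = 16 - 19*(-13) = 16 + 247 = 263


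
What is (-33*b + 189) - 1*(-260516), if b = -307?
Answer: 270836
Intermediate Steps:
(-33*b + 189) - 1*(-260516) = (-33*(-307) + 189) - 1*(-260516) = (10131 + 189) + 260516 = 10320 + 260516 = 270836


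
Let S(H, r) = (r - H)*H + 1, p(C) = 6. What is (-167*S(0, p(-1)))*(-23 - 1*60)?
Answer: 13861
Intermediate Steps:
S(H, r) = 1 + H*(r - H) (S(H, r) = H*(r - H) + 1 = 1 + H*(r - H))
(-167*S(0, p(-1)))*(-23 - 1*60) = (-167*(1 - 1*0**2 + 0*6))*(-23 - 1*60) = (-167*(1 - 1*0 + 0))*(-23 - 60) = -167*(1 + 0 + 0)*(-83) = -167*1*(-83) = -167*(-83) = 13861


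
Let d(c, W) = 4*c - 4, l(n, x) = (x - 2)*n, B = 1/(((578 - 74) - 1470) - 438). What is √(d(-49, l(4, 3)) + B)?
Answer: I*√10951239/234 ≈ 14.142*I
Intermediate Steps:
B = -1/1404 (B = 1/((504 - 1470) - 438) = 1/(-966 - 438) = 1/(-1404) = -1/1404 ≈ -0.00071225)
l(n, x) = n*(-2 + x) (l(n, x) = (-2 + x)*n = n*(-2 + x))
d(c, W) = -4 + 4*c
√(d(-49, l(4, 3)) + B) = √((-4 + 4*(-49)) - 1/1404) = √((-4 - 196) - 1/1404) = √(-200 - 1/1404) = √(-280801/1404) = I*√10951239/234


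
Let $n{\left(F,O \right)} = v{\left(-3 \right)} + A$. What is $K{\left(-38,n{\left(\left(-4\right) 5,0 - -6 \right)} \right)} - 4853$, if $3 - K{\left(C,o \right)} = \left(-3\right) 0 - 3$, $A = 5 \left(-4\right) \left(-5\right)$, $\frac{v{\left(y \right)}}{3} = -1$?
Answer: $-4847$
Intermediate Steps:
$v{\left(y \right)} = -3$ ($v{\left(y \right)} = 3 \left(-1\right) = -3$)
$A = 100$ ($A = \left(-20\right) \left(-5\right) = 100$)
$n{\left(F,O \right)} = 97$ ($n{\left(F,O \right)} = -3 + 100 = 97$)
$K{\left(C,o \right)} = 6$ ($K{\left(C,o \right)} = 3 - \left(\left(-3\right) 0 - 3\right) = 3 - \left(0 - 3\right) = 3 - -3 = 3 + 3 = 6$)
$K{\left(-38,n{\left(\left(-4\right) 5,0 - -6 \right)} \right)} - 4853 = 6 - 4853 = -4847$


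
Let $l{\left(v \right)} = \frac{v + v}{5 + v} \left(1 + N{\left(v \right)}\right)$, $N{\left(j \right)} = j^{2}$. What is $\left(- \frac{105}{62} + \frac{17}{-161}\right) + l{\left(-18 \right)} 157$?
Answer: $\frac{1410438641}{9982} \approx 1.413 \cdot 10^{5}$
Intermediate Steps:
$l{\left(v \right)} = \frac{2 v \left(1 + v^{2}\right)}{5 + v}$ ($l{\left(v \right)} = \frac{v + v}{5 + v} \left(1 + v^{2}\right) = \frac{2 v}{5 + v} \left(1 + v^{2}\right) = \frac{2 v \left(1 + v^{2}\right)}{5 + v}$)
$\left(- \frac{105}{62} + \frac{17}{-161}\right) + l{\left(-18 \right)} 157 = \left(- \frac{105}{62} + \frac{17}{-161}\right) + 2 \left(-18\right) \frac{1}{5 - 18} \left(1 + \left(-18\right)^{2}\right) 157 = \left(\left(-105\right) \frac{1}{62} + 17 \left(- \frac{1}{161}\right)\right) + 2 \left(-18\right) \frac{1}{-13} \left(1 + 324\right) 157 = \left(- \frac{105}{62} - \frac{17}{161}\right) + 2 \left(-18\right) \left(- \frac{1}{13}\right) 325 \cdot 157 = - \frac{17959}{9982} + 900 \cdot 157 = - \frac{17959}{9982} + 141300 = \frac{1410438641}{9982}$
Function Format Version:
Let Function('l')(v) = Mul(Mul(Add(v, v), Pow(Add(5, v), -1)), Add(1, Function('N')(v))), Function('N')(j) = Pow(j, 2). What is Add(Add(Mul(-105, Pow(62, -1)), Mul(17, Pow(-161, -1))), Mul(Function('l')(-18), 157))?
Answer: Rational(1410438641, 9982) ≈ 1.4130e+5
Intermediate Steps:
Function('l')(v) = Mul(2, v, Pow(Add(5, v), -1), Add(1, Pow(v, 2))) (Function('l')(v) = Mul(Mul(Add(v, v), Pow(Add(5, v), -1)), Add(1, Pow(v, 2))) = Mul(Mul(Mul(2, v), Pow(Add(5, v), -1)), Add(1, Pow(v, 2))) = Mul(Mul(2, v, Pow(Add(5, v), -1)), Add(1, Pow(v, 2))) = Mul(2, v, Pow(Add(5, v), -1), Add(1, Pow(v, 2))))
Add(Add(Mul(-105, Pow(62, -1)), Mul(17, Pow(-161, -1))), Mul(Function('l')(-18), 157)) = Add(Add(Mul(-105, Pow(62, -1)), Mul(17, Pow(-161, -1))), Mul(Mul(2, -18, Pow(Add(5, -18), -1), Add(1, Pow(-18, 2))), 157)) = Add(Add(Mul(-105, Rational(1, 62)), Mul(17, Rational(-1, 161))), Mul(Mul(2, -18, Pow(-13, -1), Add(1, 324)), 157)) = Add(Add(Rational(-105, 62), Rational(-17, 161)), Mul(Mul(2, -18, Rational(-1, 13), 325), 157)) = Add(Rational(-17959, 9982), Mul(900, 157)) = Add(Rational(-17959, 9982), 141300) = Rational(1410438641, 9982)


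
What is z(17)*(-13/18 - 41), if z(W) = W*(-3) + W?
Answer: 12767/9 ≈ 1418.6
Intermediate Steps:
z(W) = -2*W (z(W) = -3*W + W = -2*W)
z(17)*(-13/18 - 41) = (-2*17)*(-13/18 - 41) = -34*(-13*1/18 - 41) = -34*(-13/18 - 41) = -34*(-751/18) = 12767/9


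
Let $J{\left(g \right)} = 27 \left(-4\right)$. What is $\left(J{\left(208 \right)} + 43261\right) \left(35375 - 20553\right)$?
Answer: $639613766$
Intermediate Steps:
$J{\left(g \right)} = -108$
$\left(J{\left(208 \right)} + 43261\right) \left(35375 - 20553\right) = \left(-108 + 43261\right) \left(35375 - 20553\right) = 43153 \cdot 14822 = 639613766$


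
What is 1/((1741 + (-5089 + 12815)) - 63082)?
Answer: -1/53615 ≈ -1.8651e-5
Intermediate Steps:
1/((1741 + (-5089 + 12815)) - 63082) = 1/((1741 + 7726) - 63082) = 1/(9467 - 63082) = 1/(-53615) = -1/53615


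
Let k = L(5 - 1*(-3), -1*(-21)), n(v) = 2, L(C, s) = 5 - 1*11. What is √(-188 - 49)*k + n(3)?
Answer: 2 - 6*I*√237 ≈ 2.0 - 92.369*I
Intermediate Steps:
L(C, s) = -6 (L(C, s) = 5 - 11 = -6)
k = -6
√(-188 - 49)*k + n(3) = √(-188 - 49)*(-6) + 2 = √(-237)*(-6) + 2 = (I*√237)*(-6) + 2 = -6*I*√237 + 2 = 2 - 6*I*√237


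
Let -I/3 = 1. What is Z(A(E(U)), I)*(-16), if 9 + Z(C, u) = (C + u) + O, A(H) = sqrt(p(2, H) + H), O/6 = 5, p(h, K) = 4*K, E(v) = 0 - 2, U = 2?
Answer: -288 - 16*I*sqrt(10) ≈ -288.0 - 50.596*I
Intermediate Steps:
I = -3 (I = -3*1 = -3)
E(v) = -2
O = 30 (O = 6*5 = 30)
A(H) = sqrt(5)*sqrt(H) (A(H) = sqrt(4*H + H) = sqrt(5*H) = sqrt(5)*sqrt(H))
Z(C, u) = 21 + C + u (Z(C, u) = -9 + ((C + u) + 30) = -9 + (30 + C + u) = 21 + C + u)
Z(A(E(U)), I)*(-16) = (21 + sqrt(5)*sqrt(-2) - 3)*(-16) = (21 + sqrt(5)*(I*sqrt(2)) - 3)*(-16) = (21 + I*sqrt(10) - 3)*(-16) = (18 + I*sqrt(10))*(-16) = -288 - 16*I*sqrt(10)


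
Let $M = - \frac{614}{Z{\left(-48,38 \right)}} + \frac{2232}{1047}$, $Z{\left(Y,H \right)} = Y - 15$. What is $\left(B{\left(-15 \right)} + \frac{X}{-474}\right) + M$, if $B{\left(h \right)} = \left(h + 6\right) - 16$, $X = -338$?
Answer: $- \frac{21554242}{1736973} \approx -12.409$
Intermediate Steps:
$B{\left(h \right)} = -10 + h$ ($B{\left(h \right)} = \left(6 + h\right) - 16 = -10 + h$)
$Z{\left(Y,H \right)} = -15 + Y$
$M = \frac{261158}{21987}$ ($M = - \frac{614}{-15 - 48} + \frac{2232}{1047} = - \frac{614}{-63} + 2232 \cdot \frac{1}{1047} = \left(-614\right) \left(- \frac{1}{63}\right) + \frac{744}{349} = \frac{614}{63} + \frac{744}{349} = \frac{261158}{21987} \approx 11.878$)
$\left(B{\left(-15 \right)} + \frac{X}{-474}\right) + M = \left(\left(-10 - 15\right) - \frac{338}{-474}\right) + \frac{261158}{21987} = \left(-25 - - \frac{169}{237}\right) + \frac{261158}{21987} = \left(-25 + \frac{169}{237}\right) + \frac{261158}{21987} = - \frac{5756}{237} + \frac{261158}{21987} = - \frac{21554242}{1736973}$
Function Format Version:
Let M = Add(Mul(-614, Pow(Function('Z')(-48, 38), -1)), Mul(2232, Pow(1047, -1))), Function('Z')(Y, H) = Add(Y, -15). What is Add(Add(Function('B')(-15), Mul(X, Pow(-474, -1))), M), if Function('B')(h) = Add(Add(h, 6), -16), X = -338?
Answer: Rational(-21554242, 1736973) ≈ -12.409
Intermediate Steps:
Function('B')(h) = Add(-10, h) (Function('B')(h) = Add(Add(6, h), -16) = Add(-10, h))
Function('Z')(Y, H) = Add(-15, Y)
M = Rational(261158, 21987) (M = Add(Mul(-614, Pow(Add(-15, -48), -1)), Mul(2232, Pow(1047, -1))) = Add(Mul(-614, Pow(-63, -1)), Mul(2232, Rational(1, 1047))) = Add(Mul(-614, Rational(-1, 63)), Rational(744, 349)) = Add(Rational(614, 63), Rational(744, 349)) = Rational(261158, 21987) ≈ 11.878)
Add(Add(Function('B')(-15), Mul(X, Pow(-474, -1))), M) = Add(Add(Add(-10, -15), Mul(-338, Pow(-474, -1))), Rational(261158, 21987)) = Add(Add(-25, Mul(-338, Rational(-1, 474))), Rational(261158, 21987)) = Add(Add(-25, Rational(169, 237)), Rational(261158, 21987)) = Add(Rational(-5756, 237), Rational(261158, 21987)) = Rational(-21554242, 1736973)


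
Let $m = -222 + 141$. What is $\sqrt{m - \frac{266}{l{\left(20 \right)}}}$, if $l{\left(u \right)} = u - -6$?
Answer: $\frac{i \sqrt{15418}}{13} \approx 9.5515 i$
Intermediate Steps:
$l{\left(u \right)} = 6 + u$ ($l{\left(u \right)} = u + 6 = 6 + u$)
$m = -81$
$\sqrt{m - \frac{266}{l{\left(20 \right)}}} = \sqrt{-81 - \frac{266}{6 + 20}} = \sqrt{-81 - \frac{266}{26}} = \sqrt{-81 - \frac{133}{13}} = \sqrt{- \frac{1186}{13}} = \frac{i \sqrt{15418}}{13}$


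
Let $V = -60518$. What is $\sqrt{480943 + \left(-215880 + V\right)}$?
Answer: $\sqrt{204545} \approx 452.27$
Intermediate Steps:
$\sqrt{480943 + \left(-215880 + V\right)} = \sqrt{480943 - 276398} = \sqrt{204545}$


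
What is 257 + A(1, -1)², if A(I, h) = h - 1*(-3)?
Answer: 261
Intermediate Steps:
A(I, h) = 3 + h (A(I, h) = h + 3 = 3 + h)
257 + A(1, -1)² = 257 + (3 - 1)² = 257 + 2² = 257 + 4 = 261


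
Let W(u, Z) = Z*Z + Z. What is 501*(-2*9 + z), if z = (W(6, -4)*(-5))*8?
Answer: -249498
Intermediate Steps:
W(u, Z) = Z + Z**2 (W(u, Z) = Z**2 + Z = Z + Z**2)
z = -480 (z = (-4*(1 - 4)*(-5))*8 = (-4*(-3)*(-5))*8 = (12*(-5))*8 = -60*8 = -480)
501*(-2*9 + z) = 501*(-2*9 - 480) = 501*(-18 - 480) = 501*(-498) = -249498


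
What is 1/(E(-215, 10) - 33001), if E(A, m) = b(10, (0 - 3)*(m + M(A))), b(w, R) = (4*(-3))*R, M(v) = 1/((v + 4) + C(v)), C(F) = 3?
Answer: -52/1697341 ≈ -3.0636e-5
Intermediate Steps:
M(v) = 1/(7 + v) (M(v) = 1/((v + 4) + 3) = 1/((4 + v) + 3) = 1/(7 + v))
b(w, R) = -12*R
E(A, m) = 36*m + 36/(7 + A) (E(A, m) = -12*(0 - 3)*(m + 1/(7 + A)) = -(-36)*(m + 1/(7 + A)) = -12*(-3*m - 3/(7 + A)) = 36*m + 36/(7 + A))
1/(E(-215, 10) - 33001) = 1/(36*(1 + 10*(7 - 215))/(7 - 215) - 33001) = 1/(36*(1 + 10*(-208))/(-208) - 33001) = 1/(36*(-1/208)*(1 - 2080) - 33001) = 1/(36*(-1/208)*(-2079) - 33001) = 1/(18711/52 - 33001) = 1/(-1697341/52) = -52/1697341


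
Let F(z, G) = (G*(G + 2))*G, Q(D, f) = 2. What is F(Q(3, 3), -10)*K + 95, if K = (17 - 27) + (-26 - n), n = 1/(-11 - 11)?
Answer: 317445/11 ≈ 28859.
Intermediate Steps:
F(z, G) = G²*(2 + G) (F(z, G) = (G*(2 + G))*G = G²*(2 + G))
n = -1/22 (n = 1/(-22) = -1/22 ≈ -0.045455)
K = -791/22 (K = (17 - 27) + (-26 - 1*(-1/22)) = -10 + (-26 + 1/22) = -10 - 571/22 = -791/22 ≈ -35.955)
F(Q(3, 3), -10)*K + 95 = ((-10)²*(2 - 10))*(-791/22) + 95 = (100*(-8))*(-791/22) + 95 = -800*(-791/22) + 95 = 316400/11 + 95 = 317445/11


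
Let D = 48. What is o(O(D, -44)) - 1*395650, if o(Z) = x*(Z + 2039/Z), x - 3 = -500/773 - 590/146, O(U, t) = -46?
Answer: -513303200830/1297867 ≈ -3.9550e+5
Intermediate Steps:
x = -95248/56429 (x = 3 + (-500/773 - 590/146) = 3 + (-500*1/773 - 590*1/146) = 3 + (-500/773 - 295/73) = 3 - 264535/56429 = -95248/56429 ≈ -1.6879)
o(Z) = -194210672/(56429*Z) - 95248*Z/56429 (o(Z) = -95248*(Z + 2039/Z)/56429 = -194210672/(56429*Z) - 95248*Z/56429)
o(O(D, -44)) - 1*395650 = (95248/56429)*(-2039 - 1*(-46)²)/(-46) - 1*395650 = (95248/56429)*(-1/46)*(-2039 - 1*2116) - 395650 = (95248/56429)*(-1/46)*(-2039 - 2116) - 395650 = (95248/56429)*(-1/46)*(-4155) - 395650 = 197877720/1297867 - 395650 = -513303200830/1297867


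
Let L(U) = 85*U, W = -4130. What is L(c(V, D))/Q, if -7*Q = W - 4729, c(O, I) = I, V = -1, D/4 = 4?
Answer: 9520/8859 ≈ 1.0746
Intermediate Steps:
D = 16 (D = 4*4 = 16)
Q = 8859/7 (Q = -(-4130 - 4729)/7 = -⅐*(-8859) = 8859/7 ≈ 1265.6)
L(c(V, D))/Q = (85*16)/(8859/7) = 1360*(7/8859) = 9520/8859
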